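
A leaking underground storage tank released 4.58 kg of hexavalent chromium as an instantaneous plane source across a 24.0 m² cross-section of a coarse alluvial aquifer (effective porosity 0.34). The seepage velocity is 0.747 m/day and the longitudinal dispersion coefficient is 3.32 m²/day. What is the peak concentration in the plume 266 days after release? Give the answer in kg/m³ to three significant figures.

0.00533 kg/m³

The peak of an instantaneous 1D plume sits at x = vt; there the Gaussian factor is 1 and C_max = M/(n_e·A·√(4πDt)), where n_e·A is the pore area the mass is dissolved in.
√(4πDt) = √(4π × 3.32 × 266) = 105.3 m, so C_max = 4.58/(0.34 × 24.0 × 105.3) = 0.00533 kg/m³.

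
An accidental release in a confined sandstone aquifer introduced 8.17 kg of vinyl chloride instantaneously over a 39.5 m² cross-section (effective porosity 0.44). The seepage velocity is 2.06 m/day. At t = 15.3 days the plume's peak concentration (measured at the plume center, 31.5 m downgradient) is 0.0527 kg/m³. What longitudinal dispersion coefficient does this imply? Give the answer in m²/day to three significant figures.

0.414 m²/day

At the plume center C_max = M/(n_e·A·√(4πDt)), so D = M²/(4πt·(n_e·A·C_max)²).
n_e·A·C_max = 0.44 × 39.5 × 0.0527 = 0.9159 kg/m.
D = 8.17²/(4π × 15.3 × 0.9159²) = 0.414 m²/day.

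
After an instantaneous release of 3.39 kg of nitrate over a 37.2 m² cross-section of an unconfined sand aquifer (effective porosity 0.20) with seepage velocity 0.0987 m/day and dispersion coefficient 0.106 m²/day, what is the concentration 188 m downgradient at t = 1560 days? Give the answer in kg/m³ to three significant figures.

For an instantaneous plane source, C(x,t) = M/(n_e·A·√(4πDt)) · exp(−(x−vt)²/(4Dt)), with n_e·A the pore (flow) area.
Plume center vt = 0.0987 × 1560 = 153.972 m, so the well at 188 m is 34.028 m downgradient of the peak.
√(4πDt) = 45.58 m, giving peak height M/(n_e·A·√(4πDt)) = 3.39/(0.20 × 37.2 × 45.58) = 0.009997 kg/m³.
(x−vt)²/(4Dt) = (34.028)²/(4 × 0.106 × 1560) = 1.751; exp(−1.751) = 0.1736.
C = 0.009997 × 0.1736 = 0.00174 kg/m³.

0.00174 kg/m³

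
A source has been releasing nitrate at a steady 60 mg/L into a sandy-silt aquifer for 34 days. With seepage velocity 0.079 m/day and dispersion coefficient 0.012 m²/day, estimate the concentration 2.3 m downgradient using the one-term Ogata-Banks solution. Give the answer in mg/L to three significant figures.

39.9 mg/L

For a continuous step input, C/C₀ ≈ ½·erfc((x−vt)/(2√(Dt))).
vt = 0.079 × 34 = 2.686 m and 2√(Dt) = 2√(0.012 × 34) = 1.277 m.
Argument (x−vt)/(2√(Dt)) = (2.3 − 2.686)/1.277 = -0.3023; ½·erfc(-0.3023) = 0.6655.
C = 60 × 0.6655 = 39.9 mg/L.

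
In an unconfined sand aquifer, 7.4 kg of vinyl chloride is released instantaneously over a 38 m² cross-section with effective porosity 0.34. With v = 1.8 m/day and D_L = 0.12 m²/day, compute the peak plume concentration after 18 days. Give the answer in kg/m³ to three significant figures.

The peak of an instantaneous 1D plume sits at x = vt; there the Gaussian factor is 1 and C_max = M/(n_e·A·√(4πDt)), where n_e·A is the pore area the mass is dissolved in.
√(4πDt) = √(4π × 0.12 × 18) = 5.210 m, so C_max = 7.4/(0.34 × 38 × 5.210) = 0.110 kg/m³.

0.110 kg/m³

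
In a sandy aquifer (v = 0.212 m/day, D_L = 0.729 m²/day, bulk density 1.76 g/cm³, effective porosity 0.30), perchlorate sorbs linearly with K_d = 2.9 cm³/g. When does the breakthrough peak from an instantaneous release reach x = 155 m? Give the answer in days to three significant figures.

Retardation factor R = 1 + ρ_b·K_d/n = 1 + 1.76 × 2.9/0.30 = 18.01.
Sorption retards both mechanisms: v_R = v/R = 0.01177 m/day, D_R = D/R = 0.04048 m²/day.
Peak time from v_R²t² + 2D_R t − x² = 0: t = (√(D_R² + v_R²x²) − D_R)/v_R².
√(D_R² + v_R²x²) = √(0.04048² + 0.01177² × 155²) = 1.825; v_R² = 0.0001385.
t = (1.825 − 0.04048)/0.0001385 = 12900 days.

12900 days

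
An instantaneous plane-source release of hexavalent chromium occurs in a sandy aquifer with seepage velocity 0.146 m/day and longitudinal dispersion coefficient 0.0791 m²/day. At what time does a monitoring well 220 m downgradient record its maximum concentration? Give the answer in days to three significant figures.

1500 days

For the 1D instantaneous-source solution, setting ∂C/∂t = 0 at fixed x gives v²t² + 2Dt − x² = 0, so t = (√(D² + v²x²) − D)/v².
√(D² + v²x²) = √(0.0791² + 0.146² × 220²) = 32.12; v² = 0.021316.
t = (32.12 − 0.0791)/0.021316 = 1500 days (vs. the pure-advection estimate x/v = 1510 d).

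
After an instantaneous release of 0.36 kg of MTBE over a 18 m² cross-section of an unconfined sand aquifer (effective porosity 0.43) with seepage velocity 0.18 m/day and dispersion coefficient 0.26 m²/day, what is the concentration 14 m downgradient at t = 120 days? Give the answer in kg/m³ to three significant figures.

0.00148 kg/m³

For an instantaneous plane source, C(x,t) = M/(n_e·A·√(4πDt)) · exp(−(x−vt)²/(4Dt)), with n_e·A the pore (flow) area.
Plume center vt = 0.18 × 120 = 21.6 m, so the well at 14 m is 7.6 m upgradient of the peak.
√(4πDt) = 19.80 m, giving peak height M/(n_e·A·√(4πDt)) = 0.36/(0.43 × 18 × 19.80) = 0.002349 kg/m³.
(x−vt)²/(4Dt) = (-7.6)²/(4 × 0.26 × 120) = 0.4628; exp(−0.4628) = 0.6295.
C = 0.002349 × 0.6295 = 0.00148 kg/m³.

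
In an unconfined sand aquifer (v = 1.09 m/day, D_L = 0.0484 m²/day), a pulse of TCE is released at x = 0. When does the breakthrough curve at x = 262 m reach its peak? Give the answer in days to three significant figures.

For the 1D instantaneous-source solution, setting ∂C/∂t = 0 at fixed x gives v²t² + 2Dt − x² = 0, so t = (√(D² + v²x²) − D)/v².
√(D² + v²x²) = √(0.0484² + 1.09² × 262²) = 285.6; v² = 1.1881.
t = (285.6 − 0.0484)/1.1881 = 240 days (vs. the pure-advection estimate x/v = 240 d).

240 days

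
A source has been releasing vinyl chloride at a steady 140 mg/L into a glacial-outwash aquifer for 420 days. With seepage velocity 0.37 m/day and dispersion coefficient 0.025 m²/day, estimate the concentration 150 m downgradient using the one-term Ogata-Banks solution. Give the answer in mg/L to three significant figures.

For a continuous step input, C/C₀ ≈ ½·erfc((x−vt)/(2√(Dt))).
vt = 0.37 × 420 = 155.4 m and 2√(Dt) = 2√(0.025 × 420) = 6.481 m.
Argument (x−vt)/(2√(Dt)) = (150 − 155.4)/6.481 = -0.8332; ½·erfc(-0.8332) = 0.8807.
C = 140 × 0.8807 = 123 mg/L.

123 mg/L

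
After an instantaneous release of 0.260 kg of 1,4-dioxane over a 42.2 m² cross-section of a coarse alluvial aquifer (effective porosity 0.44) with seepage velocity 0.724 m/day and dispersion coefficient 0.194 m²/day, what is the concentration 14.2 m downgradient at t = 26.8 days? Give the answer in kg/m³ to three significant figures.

0.000471 kg/m³

For an instantaneous plane source, C(x,t) = M/(n_e·A·√(4πDt)) · exp(−(x−vt)²/(4Dt)), with n_e·A the pore (flow) area.
Plume center vt = 0.724 × 26.8 = 19.4032 m, so the well at 14.2 m is 5.2032 m upgradient of the peak.
√(4πDt) = 8.083 m, giving peak height M/(n_e·A·√(4πDt)) = 0.260/(0.44 × 42.2 × 8.083) = 0.001732 kg/m³.
(x−vt)²/(4Dt) = (-5.2032)²/(4 × 0.194 × 26.8) = 1.302; exp(−1.302) = 0.2720.
C = 0.001732 × 0.2720 = 0.000471 kg/m³.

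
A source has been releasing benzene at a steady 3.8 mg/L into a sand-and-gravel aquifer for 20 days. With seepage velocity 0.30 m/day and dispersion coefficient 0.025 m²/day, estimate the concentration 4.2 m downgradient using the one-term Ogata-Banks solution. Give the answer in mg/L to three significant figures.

3.66 mg/L

For a continuous step input, C/C₀ ≈ ½·erfc((x−vt)/(2√(Dt))).
vt = 0.30 × 20 = 6 m and 2√(Dt) = 2√(0.025 × 20) = 1.414 m.
Argument (x−vt)/(2√(Dt)) = (4.2 − 6)/1.414 = -1.273; ½·erfc(-1.273) = 0.9641.
C = 3.8 × 0.9641 = 3.66 mg/L.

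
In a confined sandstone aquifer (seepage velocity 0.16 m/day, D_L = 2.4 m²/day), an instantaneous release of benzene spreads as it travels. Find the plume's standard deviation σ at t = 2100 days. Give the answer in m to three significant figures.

Dispersive spreading gives a Gaussian with σ² = 2Dt; advection only shifts the center.
σ = √(2 × 2.4 × 2100) = 100 m.

100 m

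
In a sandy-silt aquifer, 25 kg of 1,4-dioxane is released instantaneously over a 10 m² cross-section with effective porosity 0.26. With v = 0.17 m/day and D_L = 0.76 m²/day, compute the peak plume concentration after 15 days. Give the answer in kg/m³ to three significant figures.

0.803 kg/m³

The peak of an instantaneous 1D plume sits at x = vt; there the Gaussian factor is 1 and C_max = M/(n_e·A·√(4πDt)), where n_e·A is the pore area the mass is dissolved in.
√(4πDt) = √(4π × 0.76 × 15) = 11.97 m, so C_max = 25/(0.26 × 10 × 11.97) = 0.803 kg/m³.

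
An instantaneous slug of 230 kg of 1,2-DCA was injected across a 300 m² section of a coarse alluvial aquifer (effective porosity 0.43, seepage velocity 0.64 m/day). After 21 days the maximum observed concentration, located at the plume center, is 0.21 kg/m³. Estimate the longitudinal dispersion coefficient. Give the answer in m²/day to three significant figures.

0.273 m²/day

At the plume center C_max = M/(n_e·A·√(4πDt)), so D = M²/(4πt·(n_e·A·C_max)²).
n_e·A·C_max = 0.43 × 300 × 0.21 = 27.09 kg/m.
D = 230²/(4π × 21 × 27.09²) = 0.273 m²/day.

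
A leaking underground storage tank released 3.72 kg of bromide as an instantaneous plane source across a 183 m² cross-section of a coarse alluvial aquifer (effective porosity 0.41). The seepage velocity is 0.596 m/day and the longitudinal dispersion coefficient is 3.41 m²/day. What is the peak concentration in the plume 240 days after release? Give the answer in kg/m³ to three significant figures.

0.000489 kg/m³

The peak of an instantaneous 1D plume sits at x = vt; there the Gaussian factor is 1 and C_max = M/(n_e·A·√(4πDt)), where n_e·A is the pore area the mass is dissolved in.
√(4πDt) = √(4π × 3.41 × 240) = 101.4 m, so C_max = 3.72/(0.41 × 183 × 101.4) = 0.000489 kg/m³.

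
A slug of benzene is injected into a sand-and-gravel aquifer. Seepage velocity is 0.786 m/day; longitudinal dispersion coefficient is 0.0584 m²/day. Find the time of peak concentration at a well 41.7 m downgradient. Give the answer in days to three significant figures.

53.0 days

For the 1D instantaneous-source solution, setting ∂C/∂t = 0 at fixed x gives v²t² + 2Dt − x² = 0, so t = (√(D² + v²x²) − D)/v².
√(D² + v²x²) = √(0.0584² + 0.786² × 41.7²) = 32.78; v² = 0.617796.
t = (32.78 − 0.0584)/0.617796 = 53.0 days (vs. the pure-advection estimate x/v = 53.1 d).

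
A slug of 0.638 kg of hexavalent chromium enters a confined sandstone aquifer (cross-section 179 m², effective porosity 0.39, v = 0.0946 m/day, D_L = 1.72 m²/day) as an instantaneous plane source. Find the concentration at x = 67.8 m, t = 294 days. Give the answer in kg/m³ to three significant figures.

5.20e-05 kg/m³

For an instantaneous plane source, C(x,t) = M/(n_e·A·√(4πDt)) · exp(−(x−vt)²/(4Dt)), with n_e·A the pore (flow) area.
Plume center vt = 0.0946 × 294 = 27.8124 m, so the well at 67.8 m is 39.9876 m downgradient of the peak.
√(4πDt) = 79.72 m, giving peak height M/(n_e·A·√(4πDt)) = 0.638/(0.39 × 179 × 79.72) = 0.0001146 kg/m³.
(x−vt)²/(4Dt) = (39.9876)²/(4 × 1.72 × 294) = 0.7905; exp(−0.7905) = 0.4536.
C = 0.0001146 × 0.4536 = 5.20e-05 kg/m³.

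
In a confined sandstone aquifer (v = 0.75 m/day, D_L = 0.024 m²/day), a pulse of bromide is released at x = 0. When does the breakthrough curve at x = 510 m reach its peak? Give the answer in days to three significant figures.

For the 1D instantaneous-source solution, setting ∂C/∂t = 0 at fixed x gives v²t² + 2Dt − x² = 0, so t = (√(D² + v²x²) − D)/v².
√(D² + v²x²) = √(0.024² + 0.75² × 510²) = 382.5; v² = 0.5625.
t = (382.5 − 0.024)/0.5625 = 680 days (vs. the pure-advection estimate x/v = 680 d).

680 days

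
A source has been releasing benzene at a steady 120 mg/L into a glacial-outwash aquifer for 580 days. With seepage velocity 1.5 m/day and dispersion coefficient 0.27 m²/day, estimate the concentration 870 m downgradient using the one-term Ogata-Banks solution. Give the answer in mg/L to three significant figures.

For a continuous step input, C/C₀ ≈ ½·erfc((x−vt)/(2√(Dt))).
vt = 1.5 × 580 = 870 m and 2√(Dt) = 2√(0.27 × 580) = 25.03 m.
Argument (x−vt)/(2√(Dt)) = (870 − 870)/25.03 = 0; ½·erfc(0) = 0.5000.
C = 120 × 0.5000 = 60.0 mg/L.

60.0 mg/L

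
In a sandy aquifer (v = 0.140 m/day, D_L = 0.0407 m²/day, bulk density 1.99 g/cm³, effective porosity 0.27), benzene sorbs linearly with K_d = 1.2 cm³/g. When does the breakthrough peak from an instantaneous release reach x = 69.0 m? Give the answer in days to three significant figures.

4830 days

Retardation factor R = 1 + ρ_b·K_d/n = 1 + 1.99 × 1.2/0.27 = 9.844.
Sorption retards both mechanisms: v_R = v/R = 0.01422 m/day, D_R = D/R = 0.004134 m²/day.
Peak time from v_R²t² + 2D_R t − x² = 0: t = (√(D_R² + v_R²x²) − D_R)/v_R².
√(D_R² + v_R²x²) = √(0.004134² + 0.01422² × 69.0²) = 0.9812; v_R² = 0.0002022.
t = (0.9812 − 0.004134)/0.0002022 = 4830 days.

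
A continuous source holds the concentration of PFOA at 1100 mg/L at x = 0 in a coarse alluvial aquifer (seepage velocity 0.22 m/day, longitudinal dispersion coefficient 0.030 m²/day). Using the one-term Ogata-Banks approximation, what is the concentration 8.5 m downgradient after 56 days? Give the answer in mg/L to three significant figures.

For a continuous step input, C/C₀ ≈ ½·erfc((x−vt)/(2√(Dt))).
vt = 0.22 × 56 = 12.32 m and 2√(Dt) = 2√(0.030 × 56) = 2.592 m.
Argument (x−vt)/(2√(Dt)) = (8.5 − 12.32)/2.592 = -1.474; ½·erfc(-1.474) = 0.9814.
C = 1100 × 0.9814 = 1080 mg/L.

1080 mg/L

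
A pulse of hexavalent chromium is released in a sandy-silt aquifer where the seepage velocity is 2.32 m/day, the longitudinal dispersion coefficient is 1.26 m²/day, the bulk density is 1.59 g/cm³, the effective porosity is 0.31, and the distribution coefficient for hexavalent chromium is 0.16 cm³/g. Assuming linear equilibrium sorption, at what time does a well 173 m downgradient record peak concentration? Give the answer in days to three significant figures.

135 days

Retardation factor R = 1 + ρ_b·K_d/n = 1 + 1.59 × 0.16/0.31 = 1.821.
Sorption retards both mechanisms: v_R = v/R = 1.274 m/day, D_R = D/R = 0.6919 m²/day.
Peak time from v_R²t² + 2D_R t − x² = 0: t = (√(D_R² + v_R²x²) − D_R)/v_R².
√(D_R² + v_R²x²) = √(0.6919² + 1.274² × 173²) = 220.4; v_R² = 1.623.
t = (220.4 − 0.6919)/1.623 = 135 days.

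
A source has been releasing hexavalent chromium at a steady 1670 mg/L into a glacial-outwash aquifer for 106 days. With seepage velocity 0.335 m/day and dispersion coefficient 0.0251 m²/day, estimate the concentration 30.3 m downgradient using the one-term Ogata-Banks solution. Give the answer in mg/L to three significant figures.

For a continuous step input, C/C₀ ≈ ½·erfc((x−vt)/(2√(Dt))).
vt = 0.335 × 106 = 35.51 m and 2√(Dt) = 2√(0.0251 × 106) = 3.262 m.
Argument (x−vt)/(2√(Dt)) = (30.3 − 35.51)/3.262 = -1.597; ½·erfc(-1.597) = 0.9880.
C = 1670 × 0.9880 = 1650 mg/L.

1650 mg/L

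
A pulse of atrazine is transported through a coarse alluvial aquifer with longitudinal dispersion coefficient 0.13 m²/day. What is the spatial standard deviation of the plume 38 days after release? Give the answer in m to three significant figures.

Dispersive spreading gives a Gaussian with σ² = 2Dt; advection only shifts the center.
σ = √(2 × 0.13 × 38) = 3.14 m.

3.14 m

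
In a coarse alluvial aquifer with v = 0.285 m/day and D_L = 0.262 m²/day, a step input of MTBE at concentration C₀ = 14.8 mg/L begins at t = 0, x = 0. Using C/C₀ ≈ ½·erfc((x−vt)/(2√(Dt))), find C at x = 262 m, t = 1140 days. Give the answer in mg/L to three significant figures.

14.7 mg/L

For a continuous step input, C/C₀ ≈ ½·erfc((x−vt)/(2√(Dt))).
vt = 0.285 × 1140 = 324.9 m and 2√(Dt) = 2√(0.262 × 1140) = 34.56 m.
Argument (x−vt)/(2√(Dt)) = (262 − 324.9)/34.56 = -1.820; ½·erfc(-1.820) = 0.9950.
C = 14.8 × 0.9950 = 14.7 mg/L.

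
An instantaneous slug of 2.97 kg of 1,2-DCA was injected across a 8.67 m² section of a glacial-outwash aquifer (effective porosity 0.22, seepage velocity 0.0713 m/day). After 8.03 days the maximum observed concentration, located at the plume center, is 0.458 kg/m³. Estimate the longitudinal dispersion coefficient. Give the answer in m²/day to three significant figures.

0.115 m²/day

At the plume center C_max = M/(n_e·A·√(4πDt)), so D = M²/(4πt·(n_e·A·C_max)²).
n_e·A·C_max = 0.22 × 8.67 × 0.458 = 0.8736 kg/m.
D = 2.97²/(4π × 8.03 × 0.8736²) = 0.115 m²/day.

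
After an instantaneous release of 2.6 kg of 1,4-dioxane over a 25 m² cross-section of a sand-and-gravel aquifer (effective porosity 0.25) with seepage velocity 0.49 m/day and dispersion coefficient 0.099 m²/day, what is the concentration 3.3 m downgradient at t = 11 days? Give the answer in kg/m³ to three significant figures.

For an instantaneous plane source, C(x,t) = M/(n_e·A·√(4πDt)) · exp(−(x−vt)²/(4Dt)), with n_e·A the pore (flow) area.
Plume center vt = 0.49 × 11 = 5.39 m, so the well at 3.3 m is 2.09 m upgradient of the peak.
√(4πDt) = 3.699 m, giving peak height M/(n_e·A·√(4πDt)) = 2.6/(0.25 × 25 × 3.699) = 0.1125 kg/m³.
(x−vt)²/(4Dt) = (-2.09)²/(4 × 0.099 × 11) = 1.003; exp(−1.003) = 0.3668.
C = 0.1125 × 0.3668 = 0.0413 kg/m³.

0.0413 kg/m³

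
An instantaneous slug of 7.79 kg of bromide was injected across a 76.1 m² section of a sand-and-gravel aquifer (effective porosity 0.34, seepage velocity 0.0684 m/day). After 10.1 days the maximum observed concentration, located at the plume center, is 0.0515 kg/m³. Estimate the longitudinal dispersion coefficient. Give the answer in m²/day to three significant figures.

0.269 m²/day

At the plume center C_max = M/(n_e·A·√(4πDt)), so D = M²/(4πt·(n_e·A·C_max)²).
n_e·A·C_max = 0.34 × 76.1 × 0.0515 = 1.333 kg/m.
D = 7.79²/(4π × 10.1 × 1.333²) = 0.269 m²/day.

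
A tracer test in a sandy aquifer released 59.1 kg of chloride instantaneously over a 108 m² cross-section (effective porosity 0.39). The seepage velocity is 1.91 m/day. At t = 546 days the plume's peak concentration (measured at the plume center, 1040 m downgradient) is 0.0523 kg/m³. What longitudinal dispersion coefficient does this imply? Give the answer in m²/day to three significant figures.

At the plume center C_max = M/(n_e·A·√(4πDt)), so D = M²/(4πt·(n_e·A·C_max)²).
n_e·A·C_max = 0.39 × 108 × 0.0523 = 2.203 kg/m.
D = 59.1²/(4π × 546 × 2.203²) = 0.105 m²/day.

0.105 m²/day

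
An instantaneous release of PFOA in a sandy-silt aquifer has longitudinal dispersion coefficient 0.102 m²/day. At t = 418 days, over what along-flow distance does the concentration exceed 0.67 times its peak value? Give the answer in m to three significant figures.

16.5 m

The plume is Gaussian with σ = √(2Dt) = √(2 × 0.102 × 418) = 9.234 m.
C/C_peak = exp(−Δx²/(2σ²)) = 0.67 ⇒ Δx = σ·√(−2 ln 0.67) = 9.234 × 0.8950 = 8.264 m.
Width = 2Δx = 16.5 m.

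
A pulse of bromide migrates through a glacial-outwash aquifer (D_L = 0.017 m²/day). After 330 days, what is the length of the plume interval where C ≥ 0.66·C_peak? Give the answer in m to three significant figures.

6.11 m

The plume is Gaussian with σ = √(2Dt) = √(2 × 0.017 × 330) = 3.350 m.
C/C_peak = exp(−Δx²/(2σ²)) = 0.66 ⇒ Δx = σ·√(−2 ln 0.66) = 3.350 × 0.9116 = 3.054 m.
Width = 2Δx = 6.11 m.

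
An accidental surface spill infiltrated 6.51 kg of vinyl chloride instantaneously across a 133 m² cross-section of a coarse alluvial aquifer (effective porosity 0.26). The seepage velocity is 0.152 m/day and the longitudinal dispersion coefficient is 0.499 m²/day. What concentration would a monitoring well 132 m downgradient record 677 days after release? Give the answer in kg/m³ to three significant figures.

0.00154 kg/m³

For an instantaneous plane source, C(x,t) = M/(n_e·A·√(4πDt)) · exp(−(x−vt)²/(4Dt)), with n_e·A the pore (flow) area.
Plume center vt = 0.152 × 677 = 102.904 m, so the well at 132 m is 29.096 m downgradient of the peak.
√(4πDt) = 65.16 m, giving peak height M/(n_e·A·√(4πDt)) = 6.51/(0.26 × 133 × 65.16) = 0.002889 kg/m³.
(x−vt)²/(4Dt) = (29.096)²/(4 × 0.499 × 677) = 0.6265; exp(−0.6265) = 0.5345.
C = 0.002889 × 0.5345 = 0.00154 kg/m³.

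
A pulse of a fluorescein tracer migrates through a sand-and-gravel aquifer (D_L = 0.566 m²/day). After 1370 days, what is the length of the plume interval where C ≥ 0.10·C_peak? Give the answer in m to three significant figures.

169 m

The plume is Gaussian with σ = √(2Dt) = √(2 × 0.566 × 1370) = 39.38 m.
C/C_peak = exp(−Δx²/(2σ²)) = 0.10 ⇒ Δx = σ·√(−2 ln 0.10) = 39.38 × 2.146 = 84.51 m.
Width = 2Δx = 169 m.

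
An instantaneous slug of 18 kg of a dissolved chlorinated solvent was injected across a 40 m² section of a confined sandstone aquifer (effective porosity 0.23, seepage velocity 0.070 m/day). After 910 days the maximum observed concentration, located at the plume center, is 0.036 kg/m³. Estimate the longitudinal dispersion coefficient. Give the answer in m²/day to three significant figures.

At the plume center C_max = M/(n_e·A·√(4πDt)), so D = M²/(4πt·(n_e·A·C_max)²).
n_e·A·C_max = 0.23 × 40 × 0.036 = 0.3312 kg/m.
D = 18²/(4π × 910 × 0.3312²) = 0.258 m²/day.

0.258 m²/day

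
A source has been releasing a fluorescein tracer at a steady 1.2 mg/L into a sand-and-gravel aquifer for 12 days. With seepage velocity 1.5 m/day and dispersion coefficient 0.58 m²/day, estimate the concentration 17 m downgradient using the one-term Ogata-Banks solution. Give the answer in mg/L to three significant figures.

0.727 mg/L

For a continuous step input, C/C₀ ≈ ½·erfc((x−vt)/(2√(Dt))).
vt = 1.5 × 12 = 18 m and 2√(Dt) = 2√(0.58 × 12) = 5.276 m.
Argument (x−vt)/(2√(Dt)) = (17 − 18)/5.276 = -0.1895; ½·erfc(-0.1895) = 0.6056.
C = 1.2 × 0.6056 = 0.727 mg/L.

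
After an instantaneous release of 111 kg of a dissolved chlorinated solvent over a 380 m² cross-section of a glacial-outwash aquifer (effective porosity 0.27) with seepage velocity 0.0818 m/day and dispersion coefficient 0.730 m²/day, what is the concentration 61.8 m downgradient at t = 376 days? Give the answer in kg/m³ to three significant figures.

0.00766 kg/m³

For an instantaneous plane source, C(x,t) = M/(n_e·A·√(4πDt)) · exp(−(x−vt)²/(4Dt)), with n_e·A the pore (flow) area.
Plume center vt = 0.0818 × 376 = 30.7568 m, so the well at 61.8 m is 31.0432 m downgradient of the peak.
√(4πDt) = 58.73 m, giving peak height M/(n_e·A·√(4πDt)) = 111/(0.27 × 380 × 58.73) = 0.01842 kg/m³.
(x−vt)²/(4Dt) = (31.0432)²/(4 × 0.730 × 376) = 0.8777; exp(−0.8777) = 0.4157.
C = 0.01842 × 0.4157 = 0.00766 kg/m³.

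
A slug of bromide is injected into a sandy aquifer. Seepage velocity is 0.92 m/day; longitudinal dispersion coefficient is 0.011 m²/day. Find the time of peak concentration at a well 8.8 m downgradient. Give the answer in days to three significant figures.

9.55 days

For the 1D instantaneous-source solution, setting ∂C/∂t = 0 at fixed x gives v²t² + 2Dt − x² = 0, so t = (√(D² + v²x²) − D)/v².
√(D² + v²x²) = √(0.011² + 0.92² × 8.8²) = 8.096; v² = 0.8464.
t = (8.096 − 0.011)/0.8464 = 9.55 days (vs. the pure-advection estimate x/v = 9.57 d).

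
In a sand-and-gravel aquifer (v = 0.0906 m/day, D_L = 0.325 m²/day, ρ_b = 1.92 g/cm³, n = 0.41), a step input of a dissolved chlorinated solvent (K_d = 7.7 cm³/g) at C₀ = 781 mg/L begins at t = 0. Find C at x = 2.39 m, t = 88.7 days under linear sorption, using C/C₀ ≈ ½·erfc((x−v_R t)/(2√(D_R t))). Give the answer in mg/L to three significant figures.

Retardation factor R = 1 + ρ_b·K_d/n = 1 + 1.92 × 7.7/0.41 = 37.06.
Sorption retards both mechanisms: v_R = v/R = 0.002445 m/day, D_R = D/R = 0.008770 m²/day.
v_R·t = 0.002445 × 88.7 = 0.2168715 m; 2√(D_R t) = 1.764 m; argument = (2.39 − 0.2168715)/1.764 = 1.232.
C = C₀ × ½·erfc(1.232) = 781 × 0.04073 = 31.8 mg/L.

31.8 mg/L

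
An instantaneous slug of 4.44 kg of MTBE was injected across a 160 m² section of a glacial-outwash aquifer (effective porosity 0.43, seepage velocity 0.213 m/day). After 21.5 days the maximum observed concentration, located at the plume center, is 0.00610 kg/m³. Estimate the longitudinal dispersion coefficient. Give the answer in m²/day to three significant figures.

0.414 m²/day

At the plume center C_max = M/(n_e·A·√(4πDt)), so D = M²/(4πt·(n_e·A·C_max)²).
n_e·A·C_max = 0.43 × 160 × 0.00610 = 0.4197 kg/m.
D = 4.44²/(4π × 21.5 × 0.4197²) = 0.414 m²/day.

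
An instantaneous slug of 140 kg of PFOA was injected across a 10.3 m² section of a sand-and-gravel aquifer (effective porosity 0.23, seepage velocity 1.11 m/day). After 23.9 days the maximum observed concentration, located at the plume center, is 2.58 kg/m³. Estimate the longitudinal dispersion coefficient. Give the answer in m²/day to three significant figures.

1.75 m²/day

At the plume center C_max = M/(n_e·A·√(4πDt)), so D = M²/(4πt·(n_e·A·C_max)²).
n_e·A·C_max = 0.23 × 10.3 × 2.58 = 6.112 kg/m.
D = 140²/(4π × 23.9 × 6.112²) = 1.75 m²/day.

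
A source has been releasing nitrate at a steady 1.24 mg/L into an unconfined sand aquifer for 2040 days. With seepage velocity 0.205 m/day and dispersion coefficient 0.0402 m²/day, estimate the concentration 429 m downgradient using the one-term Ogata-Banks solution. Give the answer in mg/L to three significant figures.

For a continuous step input, C/C₀ ≈ ½·erfc((x−vt)/(2√(Dt))).
vt = 0.205 × 2040 = 418.2 m and 2√(Dt) = 2√(0.0402 × 2040) = 18.11 m.
Argument (x−vt)/(2√(Dt)) = (429 − 418.2)/18.11 = 0.5964; ½·erfc(0.5964) = 0.1995.
C = 1.24 × 0.1995 = 0.247 mg/L.

0.247 mg/L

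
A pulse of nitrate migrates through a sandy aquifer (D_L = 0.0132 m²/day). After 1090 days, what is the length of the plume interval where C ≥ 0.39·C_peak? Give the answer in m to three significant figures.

The plume is Gaussian with σ = √(2Dt) = √(2 × 0.0132 × 1090) = 5.364 m.
C/C_peak = exp(−Δx²/(2σ²)) = 0.39 ⇒ Δx = σ·√(−2 ln 0.39) = 5.364 × 1.372 = 7.359 m.
Width = 2Δx = 14.7 m.

14.7 m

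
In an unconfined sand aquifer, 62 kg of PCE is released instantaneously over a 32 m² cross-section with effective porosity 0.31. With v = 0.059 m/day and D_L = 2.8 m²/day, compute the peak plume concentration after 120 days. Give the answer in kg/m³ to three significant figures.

0.0962 kg/m³

The peak of an instantaneous 1D plume sits at x = vt; there the Gaussian factor is 1 and C_max = M/(n_e·A·√(4πDt)), where n_e·A is the pore area the mass is dissolved in.
√(4πDt) = √(4π × 2.8 × 120) = 64.98 m, so C_max = 62/(0.31 × 32 × 64.98) = 0.0962 kg/m³.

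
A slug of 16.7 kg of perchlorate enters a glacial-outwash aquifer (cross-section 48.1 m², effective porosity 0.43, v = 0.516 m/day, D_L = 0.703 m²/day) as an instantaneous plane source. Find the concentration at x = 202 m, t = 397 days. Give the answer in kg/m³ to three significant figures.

0.0135 kg/m³

For an instantaneous plane source, C(x,t) = M/(n_e·A·√(4πDt)) · exp(−(x−vt)²/(4Dt)), with n_e·A the pore (flow) area.
Plume center vt = 0.516 × 397 = 204.852 m, so the well at 202 m is 2.852 m upgradient of the peak.
√(4πDt) = 59.22 m, giving peak height M/(n_e·A·√(4πDt)) = 16.7/(0.43 × 48.1 × 59.22) = 0.01363 kg/m³.
(x−vt)²/(4Dt) = (-2.852)²/(4 × 0.703 × 397) = 0.007286; exp(−0.007286) = 0.9927.
C = 0.01363 × 0.9927 = 0.0135 kg/m³.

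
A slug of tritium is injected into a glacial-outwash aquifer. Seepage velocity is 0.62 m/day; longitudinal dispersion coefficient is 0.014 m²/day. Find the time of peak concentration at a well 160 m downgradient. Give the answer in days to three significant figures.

258 days

For the 1D instantaneous-source solution, setting ∂C/∂t = 0 at fixed x gives v²t² + 2Dt − x² = 0, so t = (√(D² + v²x²) − D)/v².
√(D² + v²x²) = √(0.014² + 0.62² × 160²) = 99.20; v² = 0.3844.
t = (99.20 − 0.014)/0.3844 = 258 days (vs. the pure-advection estimate x/v = 258 d).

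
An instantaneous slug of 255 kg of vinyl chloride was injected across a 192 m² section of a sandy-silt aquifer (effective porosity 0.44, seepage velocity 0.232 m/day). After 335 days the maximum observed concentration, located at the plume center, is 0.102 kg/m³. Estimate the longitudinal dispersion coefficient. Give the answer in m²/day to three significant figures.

At the plume center C_max = M/(n_e·A·√(4πDt)), so D = M²/(4πt·(n_e·A·C_max)²).
n_e·A·C_max = 0.44 × 192 × 0.102 = 8.617 kg/m.
D = 255²/(4π × 335 × 8.617²) = 0.208 m²/day.

0.208 m²/day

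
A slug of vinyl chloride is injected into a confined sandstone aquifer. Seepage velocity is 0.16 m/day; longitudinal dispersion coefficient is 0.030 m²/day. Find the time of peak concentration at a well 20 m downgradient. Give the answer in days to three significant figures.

For the 1D instantaneous-source solution, setting ∂C/∂t = 0 at fixed x gives v²t² + 2Dt − x² = 0, so t = (√(D² + v²x²) − D)/v².
√(D² + v²x²) = √(0.030² + 0.16² × 20²) = 3.200; v² = 0.0256.
t = (3.200 − 0.030)/0.0256 = 124 days (vs. the pure-advection estimate x/v = 125 d).

124 days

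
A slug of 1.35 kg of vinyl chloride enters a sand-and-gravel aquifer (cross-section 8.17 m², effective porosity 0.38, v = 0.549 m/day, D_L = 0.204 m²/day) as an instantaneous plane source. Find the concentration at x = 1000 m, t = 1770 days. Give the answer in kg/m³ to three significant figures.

0.00371 kg/m³

For an instantaneous plane source, C(x,t) = M/(n_e·A·√(4πDt)) · exp(−(x−vt)²/(4Dt)), with n_e·A the pore (flow) area.
Plume center vt = 0.549 × 1770 = 971.73 m, so the well at 1000 m is 28.27 m downgradient of the peak.
√(4πDt) = 67.36 m, giving peak height M/(n_e·A·√(4πDt)) = 1.35/(0.38 × 8.17 × 67.36) = 0.006455 kg/m³.
(x−vt)²/(4Dt) = (28.27)²/(4 × 0.204 × 1770) = 0.5533; exp(−0.5533) = 0.5750.
C = 0.006455 × 0.5750 = 0.00371 kg/m³.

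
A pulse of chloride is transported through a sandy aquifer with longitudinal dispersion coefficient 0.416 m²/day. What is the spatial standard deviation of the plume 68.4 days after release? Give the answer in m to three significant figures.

Dispersive spreading gives a Gaussian with σ² = 2Dt; advection only shifts the center.
σ = √(2 × 0.416 × 68.4) = 7.54 m.

7.54 m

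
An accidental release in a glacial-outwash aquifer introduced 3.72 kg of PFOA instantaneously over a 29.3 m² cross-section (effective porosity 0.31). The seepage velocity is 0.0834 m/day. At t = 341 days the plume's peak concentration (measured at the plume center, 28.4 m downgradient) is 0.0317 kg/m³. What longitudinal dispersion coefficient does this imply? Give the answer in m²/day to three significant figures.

At the plume center C_max = M/(n_e·A·√(4πDt)), so D = M²/(4πt·(n_e·A·C_max)²).
n_e·A·C_max = 0.31 × 29.3 × 0.0317 = 0.2879 kg/m.
D = 3.72²/(4π × 341 × 0.2879²) = 0.0390 m²/day.

0.0390 m²/day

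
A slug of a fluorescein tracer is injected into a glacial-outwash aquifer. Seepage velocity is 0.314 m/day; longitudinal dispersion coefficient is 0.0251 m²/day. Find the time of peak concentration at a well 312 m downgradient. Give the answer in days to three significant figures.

993 days

For the 1D instantaneous-source solution, setting ∂C/∂t = 0 at fixed x gives v²t² + 2Dt − x² = 0, so t = (√(D² + v²x²) − D)/v².
√(D² + v²x²) = √(0.0251² + 0.314² × 312²) = 97.97; v² = 0.098596.
t = (97.97 − 0.0251)/0.098596 = 993 days (vs. the pure-advection estimate x/v = 994 d).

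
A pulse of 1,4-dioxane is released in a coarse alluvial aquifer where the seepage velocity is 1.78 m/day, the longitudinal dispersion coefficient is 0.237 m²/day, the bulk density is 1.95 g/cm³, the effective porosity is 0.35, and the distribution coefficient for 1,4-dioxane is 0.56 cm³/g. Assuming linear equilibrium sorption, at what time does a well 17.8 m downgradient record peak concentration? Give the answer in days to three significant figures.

40.9 days

Retardation factor R = 1 + ρ_b·K_d/n = 1 + 1.95 × 0.56/0.35 = 4.120.
Sorption retards both mechanisms: v_R = v/R = 0.4320 m/day, D_R = D/R = 0.05752 m²/day.
Peak time from v_R²t² + 2D_R t − x² = 0: t = (√(D_R² + v_R²x²) − D_R)/v_R².
√(D_R² + v_R²x²) = √(0.05752² + 0.4320² × 17.8²) = 7.690; v_R² = 0.1866.
t = (7.690 − 0.05752)/0.1866 = 40.9 days.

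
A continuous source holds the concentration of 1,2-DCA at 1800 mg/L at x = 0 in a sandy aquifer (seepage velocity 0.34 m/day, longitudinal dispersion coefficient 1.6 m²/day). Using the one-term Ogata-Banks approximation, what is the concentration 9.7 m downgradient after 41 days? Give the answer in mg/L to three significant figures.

For a continuous step input, C/C₀ ≈ ½·erfc((x−vt)/(2√(Dt))).
vt = 0.34 × 41 = 13.94 m and 2√(Dt) = 2√(1.6 × 41) = 16.20 m.
Argument (x−vt)/(2√(Dt)) = (9.7 − 13.94)/16.20 = -0.2617; ½·erfc(-0.2617) = 0.6443.
C = 1800 × 0.6443 = 1160 mg/L.

1160 mg/L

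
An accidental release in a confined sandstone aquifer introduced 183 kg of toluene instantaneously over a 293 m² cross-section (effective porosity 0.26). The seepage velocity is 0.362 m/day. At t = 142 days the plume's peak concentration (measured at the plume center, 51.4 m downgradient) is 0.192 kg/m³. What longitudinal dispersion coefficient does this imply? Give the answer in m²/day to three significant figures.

At the plume center C_max = M/(n_e·A·√(4πDt)), so D = M²/(4πt·(n_e·A·C_max)²).
n_e·A·C_max = 0.26 × 293 × 0.192 = 14.63 kg/m.
D = 183²/(4π × 142 × 14.63²) = 0.0877 m²/day.

0.0877 m²/day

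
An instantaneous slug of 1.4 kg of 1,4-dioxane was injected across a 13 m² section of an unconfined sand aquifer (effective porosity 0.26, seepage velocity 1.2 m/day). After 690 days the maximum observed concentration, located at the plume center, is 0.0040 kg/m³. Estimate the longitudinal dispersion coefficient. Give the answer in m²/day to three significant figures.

1.24 m²/day

At the plume center C_max = M/(n_e·A·√(4πDt)), so D = M²/(4πt·(n_e·A·C_max)²).
n_e·A·C_max = 0.26 × 13 × 0.0040 = 0.01352 kg/m.
D = 1.4²/(4π × 690 × 0.01352²) = 1.24 m²/day.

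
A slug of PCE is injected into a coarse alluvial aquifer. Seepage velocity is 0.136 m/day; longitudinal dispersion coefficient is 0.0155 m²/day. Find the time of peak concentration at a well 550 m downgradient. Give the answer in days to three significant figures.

4040 days

For the 1D instantaneous-source solution, setting ∂C/∂t = 0 at fixed x gives v²t² + 2Dt − x² = 0, so t = (√(D² + v²x²) − D)/v².
√(D² + v²x²) = √(0.0155² + 0.136² × 550²) = 74.80; v² = 0.018496.
t = (74.80 − 0.0155)/0.018496 = 4040 days (vs. the pure-advection estimate x/v = 4040 d).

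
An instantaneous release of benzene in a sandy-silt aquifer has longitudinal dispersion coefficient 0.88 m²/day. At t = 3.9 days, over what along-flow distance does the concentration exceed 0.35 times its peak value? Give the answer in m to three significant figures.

The plume is Gaussian with σ = √(2Dt) = √(2 × 0.88 × 3.9) = 2.620 m.
C/C_peak = exp(−Δx²/(2σ²)) = 0.35 ⇒ Δx = σ·√(−2 ln 0.35) = 2.620 × 1.449 = 3.796 m.
Width = 2Δx = 7.59 m.

7.59 m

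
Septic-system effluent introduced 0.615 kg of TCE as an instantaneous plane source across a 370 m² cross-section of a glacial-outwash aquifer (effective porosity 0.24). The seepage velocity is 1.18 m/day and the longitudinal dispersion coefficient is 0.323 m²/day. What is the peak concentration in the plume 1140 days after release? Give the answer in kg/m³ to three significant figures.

The peak of an instantaneous 1D plume sits at x = vt; there the Gaussian factor is 1 and C_max = M/(n_e·A·√(4πDt)), where n_e·A is the pore area the mass is dissolved in.
√(4πDt) = √(4π × 0.323 × 1140) = 68.02 m, so C_max = 0.615/(0.24 × 370 × 68.02) = 0.000102 kg/m³.

0.000102 kg/m³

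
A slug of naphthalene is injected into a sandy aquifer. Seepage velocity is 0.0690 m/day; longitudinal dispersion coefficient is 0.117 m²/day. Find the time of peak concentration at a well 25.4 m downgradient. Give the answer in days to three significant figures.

For the 1D instantaneous-source solution, setting ∂C/∂t = 0 at fixed x gives v²t² + 2Dt − x² = 0, so t = (√(D² + v²x²) − D)/v².
√(D² + v²x²) = √(0.117² + 0.0690² × 25.4²) = 1.757; v² = 0.004761.
t = (1.757 − 0.117)/0.004761 = 344 days (vs. the pure-advection estimate x/v = 368 d).

344 days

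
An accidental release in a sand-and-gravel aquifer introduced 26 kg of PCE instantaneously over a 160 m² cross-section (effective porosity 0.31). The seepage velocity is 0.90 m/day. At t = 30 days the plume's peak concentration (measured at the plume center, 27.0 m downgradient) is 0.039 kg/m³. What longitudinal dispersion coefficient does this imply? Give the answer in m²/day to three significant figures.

At the plume center C_max = M/(n_e·A·√(4πDt)), so D = M²/(4πt·(n_e·A·C_max)²).
n_e·A·C_max = 0.31 × 160 × 0.039 = 1.934 kg/m.
D = 26²/(4π × 30 × 1.934²) = 0.479 m²/day.

0.479 m²/day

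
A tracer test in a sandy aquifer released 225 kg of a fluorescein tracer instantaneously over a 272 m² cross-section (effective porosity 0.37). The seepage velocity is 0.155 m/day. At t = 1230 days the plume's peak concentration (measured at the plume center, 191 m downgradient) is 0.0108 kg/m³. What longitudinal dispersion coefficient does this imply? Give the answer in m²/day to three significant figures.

2.77 m²/day

At the plume center C_max = M/(n_e·A·√(4πDt)), so D = M²/(4πt·(n_e·A·C_max)²).
n_e·A·C_max = 0.37 × 272 × 0.0108 = 1.087 kg/m.
D = 225²/(4π × 1230 × 1.087²) = 2.77 m²/day.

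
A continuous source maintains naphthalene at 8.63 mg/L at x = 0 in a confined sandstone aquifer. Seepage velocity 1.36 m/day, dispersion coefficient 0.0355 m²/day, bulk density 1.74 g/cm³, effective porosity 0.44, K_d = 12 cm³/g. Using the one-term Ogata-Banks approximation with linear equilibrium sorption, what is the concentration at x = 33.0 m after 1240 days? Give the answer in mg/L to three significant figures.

Retardation factor R = 1 + ρ_b·K_d/n = 1 + 1.74 × 12/0.44 = 48.45.
Sorption retards both mechanisms: v_R = v/R = 0.02807 m/day, D_R = D/R = 0.0007327 m²/day.
v_R·t = 0.02807 × 1240 = 34.8068 m; 2√(D_R t) = 1.906 m; argument = (33.0 − 34.8068)/1.906 = -0.9480.
C = C₀ × ½·erfc(-0.9480) = 8.63 × 0.9100 = 7.85 mg/L.

7.85 mg/L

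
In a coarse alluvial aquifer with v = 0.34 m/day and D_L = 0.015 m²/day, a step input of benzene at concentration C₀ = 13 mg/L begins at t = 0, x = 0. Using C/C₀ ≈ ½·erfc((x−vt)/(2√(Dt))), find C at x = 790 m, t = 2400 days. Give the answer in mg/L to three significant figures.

13.0 mg/L

For a continuous step input, C/C₀ ≈ ½·erfc((x−vt)/(2√(Dt))).
vt = 0.34 × 2400 = 816 m and 2√(Dt) = 2√(0.015 × 2400) = 12.00 m.
Argument (x−vt)/(2√(Dt)) = (790 − 816)/12.00 = -2.167; ½·erfc(-2.167) = 0.9989.
C = 13 × 0.9989 = 13.0 mg/L.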